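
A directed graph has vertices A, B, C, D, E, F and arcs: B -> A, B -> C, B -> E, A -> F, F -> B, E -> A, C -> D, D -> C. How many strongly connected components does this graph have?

2

{A, B, E, F} are all mutually reachable — one SCC of size 4.
{C, D} are all mutually reachable — one SCC of size 2.
That gives 2 strongly connected components.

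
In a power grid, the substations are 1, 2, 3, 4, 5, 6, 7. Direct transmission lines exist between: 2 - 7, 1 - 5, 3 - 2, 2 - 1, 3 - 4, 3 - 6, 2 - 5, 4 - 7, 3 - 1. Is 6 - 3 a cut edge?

Yes

Removing 6 - 3 leaves no path between 6 and 3: the component count goes from 1 to 2. So it is a bridge.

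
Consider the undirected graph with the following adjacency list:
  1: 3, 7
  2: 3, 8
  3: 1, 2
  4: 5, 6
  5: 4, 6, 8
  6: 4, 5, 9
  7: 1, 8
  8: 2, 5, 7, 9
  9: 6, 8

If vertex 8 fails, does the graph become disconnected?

Yes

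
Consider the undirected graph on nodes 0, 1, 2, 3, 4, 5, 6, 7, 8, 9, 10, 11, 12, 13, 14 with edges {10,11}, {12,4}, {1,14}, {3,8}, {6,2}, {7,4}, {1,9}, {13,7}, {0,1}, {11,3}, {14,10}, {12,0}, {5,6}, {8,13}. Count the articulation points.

Removing 1 increases the component count from 2 to 3, so 1 is a cut vertex.
Removing 6 increases the component count from 2 to 3, so 6 is a cut vertex.
By contrast removing 9 leaves 2 components; it is not a cut vertex. No other vertex is a cut vertex either.

2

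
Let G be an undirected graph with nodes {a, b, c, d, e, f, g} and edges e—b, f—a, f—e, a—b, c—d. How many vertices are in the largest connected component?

4

g is isolated — a component by itself.
Starting from c we can reach c, d. That is one component of size 2.
Starting from a we can reach a, b, e, f. That is one component of size 4.
The largest has 4 vertices.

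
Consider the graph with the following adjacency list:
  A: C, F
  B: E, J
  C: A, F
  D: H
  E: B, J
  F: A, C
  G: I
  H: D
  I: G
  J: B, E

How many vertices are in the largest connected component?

3

Starting from D we can reach D, H. That is one component of size 2.
Starting from G we can reach G, I. That is one component of size 2.
Starting from A we can reach A, C, F. That is one component of size 3.
Starting from B we can reach B, E, J. That is one component of size 3.
The largest has 3 vertices.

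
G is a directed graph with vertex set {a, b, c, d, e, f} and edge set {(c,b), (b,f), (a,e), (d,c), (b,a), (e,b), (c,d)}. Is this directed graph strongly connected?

No

There is no directed path from a to c, so the graph is not strongly connected.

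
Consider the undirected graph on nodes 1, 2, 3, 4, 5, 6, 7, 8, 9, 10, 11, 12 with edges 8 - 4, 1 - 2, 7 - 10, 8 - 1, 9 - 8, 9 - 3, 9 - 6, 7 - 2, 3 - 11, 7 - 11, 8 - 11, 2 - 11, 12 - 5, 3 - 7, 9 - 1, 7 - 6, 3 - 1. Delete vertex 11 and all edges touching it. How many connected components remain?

With 11 gone, the remaining components are: {5, 12}; {1, 2, 3, 4, 6, 7, 8, 9, 10}.
That is 2 components.

2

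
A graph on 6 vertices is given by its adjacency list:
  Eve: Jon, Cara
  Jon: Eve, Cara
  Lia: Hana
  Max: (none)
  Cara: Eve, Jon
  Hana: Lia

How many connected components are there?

Max is isolated — a component by itself.
Starting from Lia we can reach Lia, Hana. That is one component of size 2.
Starting from Eve we can reach Eve, Jon, Cara. That is one component of size 3.
Total: 3 components.

3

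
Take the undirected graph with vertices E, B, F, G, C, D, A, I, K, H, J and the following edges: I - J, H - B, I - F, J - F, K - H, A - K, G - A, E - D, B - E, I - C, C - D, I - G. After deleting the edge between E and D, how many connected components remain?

1

E and D are still connected via E-B-H-K-A-G-I-C-D, so the component count stays at 1.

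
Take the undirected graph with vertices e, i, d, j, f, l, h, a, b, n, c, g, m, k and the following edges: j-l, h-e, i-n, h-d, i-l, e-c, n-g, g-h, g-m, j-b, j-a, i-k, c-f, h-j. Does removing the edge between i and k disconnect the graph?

Yes

Removing i-k leaves no path between i and k: the component count goes from 1 to 2. So it is a bridge.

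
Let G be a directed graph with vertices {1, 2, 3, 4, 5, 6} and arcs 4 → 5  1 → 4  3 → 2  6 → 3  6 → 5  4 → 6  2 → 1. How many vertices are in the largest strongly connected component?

{1, 2, 3, 4, 6} are all mutually reachable — one SCC of size 5.
{5} is an SCC by itself.
The largest has 5 vertices.

5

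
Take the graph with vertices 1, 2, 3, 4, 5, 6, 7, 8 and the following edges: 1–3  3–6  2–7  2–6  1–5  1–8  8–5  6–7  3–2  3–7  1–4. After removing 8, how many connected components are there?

1

With 8 gone, the remaining components are: {1, 2, 3, 4, 5, 6, 7}.
That is 1 component.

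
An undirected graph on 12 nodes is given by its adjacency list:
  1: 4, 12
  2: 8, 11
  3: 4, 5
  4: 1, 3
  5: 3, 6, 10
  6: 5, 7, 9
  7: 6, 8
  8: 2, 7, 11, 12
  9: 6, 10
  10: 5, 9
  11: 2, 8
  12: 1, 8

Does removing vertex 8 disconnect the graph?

Deleting 8 raises the number of components from 1 to 2, so 8 is a cut vertex.

Yes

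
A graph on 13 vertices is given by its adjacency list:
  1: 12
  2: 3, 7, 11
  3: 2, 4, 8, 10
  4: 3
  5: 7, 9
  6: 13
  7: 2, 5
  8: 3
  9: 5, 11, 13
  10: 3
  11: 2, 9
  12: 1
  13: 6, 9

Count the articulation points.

4

Removing 2 increases the component count from 2 to 3, so 2 is a cut vertex.
Removing 3 increases the component count from 2 to 5, so 3 is a cut vertex.
Removing 9 increases the component count from 2 to 3, so 9 is a cut vertex.
Likewise 13 is a cut vertex.
By contrast removing 8 leaves 2 components; it is not a cut vertex. No other vertex is a cut vertex either.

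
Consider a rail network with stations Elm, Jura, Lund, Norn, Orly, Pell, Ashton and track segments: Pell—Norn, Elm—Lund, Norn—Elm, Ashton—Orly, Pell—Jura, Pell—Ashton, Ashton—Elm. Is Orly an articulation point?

No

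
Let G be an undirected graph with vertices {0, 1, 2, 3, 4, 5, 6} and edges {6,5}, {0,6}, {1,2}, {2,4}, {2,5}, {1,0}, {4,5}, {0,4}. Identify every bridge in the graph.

The edges on the cycle 1-0-6-5-2-1 are not bridges since each lies on that cycle.
Every edge lies on some cycle, so there are no bridges.

none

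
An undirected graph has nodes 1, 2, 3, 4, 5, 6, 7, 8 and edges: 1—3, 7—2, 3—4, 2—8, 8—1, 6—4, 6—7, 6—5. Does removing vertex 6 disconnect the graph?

Yes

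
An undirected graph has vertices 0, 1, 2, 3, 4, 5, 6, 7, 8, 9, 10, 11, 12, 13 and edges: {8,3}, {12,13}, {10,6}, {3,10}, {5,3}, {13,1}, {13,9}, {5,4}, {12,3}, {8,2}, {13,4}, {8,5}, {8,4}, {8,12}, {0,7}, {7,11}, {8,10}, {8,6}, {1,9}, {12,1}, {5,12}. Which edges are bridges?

0-7, 11-7, 2-8

The edges on the cycle 12-13-9-1-12 are not bridges since each lies on that cycle.
But removing 7–11 disconnects 7 from 11; removing 8–2 disconnects 8 from 2; removing 0–7 disconnects 0 from 7 — these are bridges.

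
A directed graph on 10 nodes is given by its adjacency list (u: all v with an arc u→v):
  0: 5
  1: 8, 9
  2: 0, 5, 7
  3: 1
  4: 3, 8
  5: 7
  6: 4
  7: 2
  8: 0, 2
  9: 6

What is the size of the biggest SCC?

5

{1, 3, 4, 6, 9} are all mutually reachable — one SCC of size 5.
{0, 2, 5, 7} are all mutually reachable — one SCC of size 4.
{8} is an SCC by itself.
The largest has 5 vertices.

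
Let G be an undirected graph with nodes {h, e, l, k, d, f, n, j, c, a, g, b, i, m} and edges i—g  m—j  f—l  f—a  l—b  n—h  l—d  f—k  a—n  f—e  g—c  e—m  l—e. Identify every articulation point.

Removing a increases the component count from 2 to 3, so a is a cut vertex.
Removing e increases the component count from 2 to 3, so e is a cut vertex.
Removing f increases the component count from 2 to 4, so f is a cut vertex.
Likewise g, l, m, n are cut vertices.
By contrast removing b leaves 2 components; it is not a cut vertex. No other vertex is a cut vertex either.

a, e, f, g, l, m, n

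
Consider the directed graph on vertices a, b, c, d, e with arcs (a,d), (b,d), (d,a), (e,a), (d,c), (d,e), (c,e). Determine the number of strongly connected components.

2

{a, c, d, e} are all mutually reachable — one SCC of size 4.
{b} is an SCC by itself.
That gives 2 strongly connected components.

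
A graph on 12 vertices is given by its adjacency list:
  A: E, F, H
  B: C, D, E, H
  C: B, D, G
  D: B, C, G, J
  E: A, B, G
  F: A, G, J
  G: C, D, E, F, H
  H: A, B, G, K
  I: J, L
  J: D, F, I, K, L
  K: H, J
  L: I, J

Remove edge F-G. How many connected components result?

F and G are still connected via F-J-D-G, so the component count stays at 1.

1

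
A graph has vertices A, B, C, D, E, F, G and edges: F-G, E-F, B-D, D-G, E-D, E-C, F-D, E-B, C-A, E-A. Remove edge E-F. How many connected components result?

1

E and F are still connected via E-D-F, so the component count stays at 1.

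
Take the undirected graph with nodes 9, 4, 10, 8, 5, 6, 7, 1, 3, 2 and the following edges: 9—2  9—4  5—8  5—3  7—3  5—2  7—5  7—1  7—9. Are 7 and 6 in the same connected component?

The component containing 7 is {1, 2, 3, 4, 5, 7, 8, 9}, and 6 is not in it.

No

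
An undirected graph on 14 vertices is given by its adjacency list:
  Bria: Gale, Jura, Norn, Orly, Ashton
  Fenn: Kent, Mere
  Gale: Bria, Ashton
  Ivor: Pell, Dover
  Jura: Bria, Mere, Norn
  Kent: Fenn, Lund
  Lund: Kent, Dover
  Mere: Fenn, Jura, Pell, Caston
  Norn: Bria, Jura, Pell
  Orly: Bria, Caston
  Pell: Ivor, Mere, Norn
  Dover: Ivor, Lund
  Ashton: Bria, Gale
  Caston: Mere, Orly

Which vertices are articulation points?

Bria

Removing Bria increases the component count from 1 to 2, so Bria is a cut vertex.
By contrast removing Mere leaves 1 component; it is not a cut vertex. No other vertex is a cut vertex either.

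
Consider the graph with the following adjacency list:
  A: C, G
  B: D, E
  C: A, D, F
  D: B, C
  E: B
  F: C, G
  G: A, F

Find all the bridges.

The edges on the cycle C-F-G-A-C are not bridges since each lies on that cycle.
But removing E-B disconnects E from B; removing D-C disconnects D from C; removing D-B disconnects D from B — these are bridges.

B-D, B-E, C-D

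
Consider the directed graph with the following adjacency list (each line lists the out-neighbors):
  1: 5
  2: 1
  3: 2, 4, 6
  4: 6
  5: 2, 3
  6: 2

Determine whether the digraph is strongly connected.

Yes

From 2 we can reach every vertex (1, 2, 3, 4, 5, 6), and every vertex can reach 2 (1, 2, 3, 4, 5, 6). So the whole graph is one strongly connected component.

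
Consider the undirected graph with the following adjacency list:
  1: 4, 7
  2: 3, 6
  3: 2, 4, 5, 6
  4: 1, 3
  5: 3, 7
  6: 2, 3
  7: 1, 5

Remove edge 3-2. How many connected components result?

3 and 2 are still connected via 3-6-2, so the component count stays at 1.

1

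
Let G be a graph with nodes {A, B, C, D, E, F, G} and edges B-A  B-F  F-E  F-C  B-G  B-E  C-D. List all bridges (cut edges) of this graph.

The edges on the cycle B-F-E-B are not bridges since each lies on that cycle.
But removing C-D disconnects C from D; removing F-C disconnects F from C; removing B-G disconnects B from G; removing B-A disconnects B from A — these are bridges.

A-B, B-G, C-D, C-F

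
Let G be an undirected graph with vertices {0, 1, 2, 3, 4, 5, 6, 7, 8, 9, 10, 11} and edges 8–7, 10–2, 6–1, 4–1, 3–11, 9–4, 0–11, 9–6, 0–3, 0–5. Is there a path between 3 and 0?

From 3 we can reach 0, 3, 5, 11, which includes 0.

Yes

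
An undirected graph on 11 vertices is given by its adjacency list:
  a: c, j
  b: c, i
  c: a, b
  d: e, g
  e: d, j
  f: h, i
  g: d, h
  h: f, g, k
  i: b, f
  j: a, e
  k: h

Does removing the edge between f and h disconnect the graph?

No

After removing f-h, the path f-i-b-c-a-j-e-d-g-h still connects them, so the edge is not a bridge.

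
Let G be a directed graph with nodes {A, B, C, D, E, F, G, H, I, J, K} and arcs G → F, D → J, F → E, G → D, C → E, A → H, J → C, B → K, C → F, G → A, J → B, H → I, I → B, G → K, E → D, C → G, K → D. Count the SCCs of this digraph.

1

{A, B, C, D, E, F, G, H, I, J, K} are all mutually reachable — one SCC of size 11.
That gives 1 strongly connected component.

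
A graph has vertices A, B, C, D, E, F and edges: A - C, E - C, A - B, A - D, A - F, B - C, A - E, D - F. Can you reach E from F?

Yes

From F we can reach A, B, C, D, E, F, which includes E.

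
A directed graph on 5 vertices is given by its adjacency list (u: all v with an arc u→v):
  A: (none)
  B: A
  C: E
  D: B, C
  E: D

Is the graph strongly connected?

No

There is no directed path from A to C, so the graph is not strongly connected.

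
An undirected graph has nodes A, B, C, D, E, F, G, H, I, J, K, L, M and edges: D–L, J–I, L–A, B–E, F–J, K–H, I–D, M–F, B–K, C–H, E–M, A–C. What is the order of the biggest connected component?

12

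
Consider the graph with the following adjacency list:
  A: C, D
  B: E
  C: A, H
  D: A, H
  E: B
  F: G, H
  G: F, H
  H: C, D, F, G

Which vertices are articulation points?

H

Removing H increases the component count from 2 to 3, so H is a cut vertex.
By contrast removing G leaves 2 components; it is not a cut vertex. No other vertex is a cut vertex either.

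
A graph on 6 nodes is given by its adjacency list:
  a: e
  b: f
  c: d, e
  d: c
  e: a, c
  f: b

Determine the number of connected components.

Starting from b we can reach b, f. That is one component of size 2.
Starting from a we can reach a, c, d, e. That is one component of size 4.
Total: 2 components.

2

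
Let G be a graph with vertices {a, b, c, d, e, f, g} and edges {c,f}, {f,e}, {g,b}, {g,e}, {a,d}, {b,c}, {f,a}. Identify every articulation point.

Removing a increases the component count from 1 to 2, so a is a cut vertex.
Removing f increases the component count from 1 to 2, so f is a cut vertex.
By contrast removing e leaves 1 component; it is not a cut vertex. No other vertex is a cut vertex either.

a, f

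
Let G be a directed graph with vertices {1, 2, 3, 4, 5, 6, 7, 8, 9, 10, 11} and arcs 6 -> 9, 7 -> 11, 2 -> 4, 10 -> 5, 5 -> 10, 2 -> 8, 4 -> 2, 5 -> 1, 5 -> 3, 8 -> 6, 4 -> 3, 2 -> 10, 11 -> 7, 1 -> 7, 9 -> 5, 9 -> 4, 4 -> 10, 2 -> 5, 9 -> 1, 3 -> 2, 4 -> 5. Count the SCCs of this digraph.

3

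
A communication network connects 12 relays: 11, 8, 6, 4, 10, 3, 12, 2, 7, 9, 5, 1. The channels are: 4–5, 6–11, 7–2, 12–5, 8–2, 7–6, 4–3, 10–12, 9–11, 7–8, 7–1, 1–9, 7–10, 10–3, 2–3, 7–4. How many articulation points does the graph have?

1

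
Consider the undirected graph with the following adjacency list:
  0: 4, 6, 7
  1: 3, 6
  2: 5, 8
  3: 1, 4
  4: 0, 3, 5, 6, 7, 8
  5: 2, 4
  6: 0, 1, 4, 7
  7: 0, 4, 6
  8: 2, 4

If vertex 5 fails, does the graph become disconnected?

Deleting 5 leaves 1 component (was 1) (its neighbors 2, 4 remain connected to each other), so 5 is not a cut vertex.

No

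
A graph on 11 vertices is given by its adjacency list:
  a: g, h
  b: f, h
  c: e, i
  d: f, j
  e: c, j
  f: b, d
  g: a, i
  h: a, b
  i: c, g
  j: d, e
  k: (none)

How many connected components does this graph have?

k is isolated — a component by itself.
Starting from a we can reach a, b, c, d, e, f, g, h, i, j. That is one component of size 10.
Total: 2 components.

2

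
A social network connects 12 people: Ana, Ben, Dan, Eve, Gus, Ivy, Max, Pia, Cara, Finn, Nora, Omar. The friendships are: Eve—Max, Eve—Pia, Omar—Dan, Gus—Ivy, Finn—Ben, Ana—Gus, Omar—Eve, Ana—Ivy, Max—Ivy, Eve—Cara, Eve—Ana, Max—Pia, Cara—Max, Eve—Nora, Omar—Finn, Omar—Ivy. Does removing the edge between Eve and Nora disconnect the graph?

Removing Eve—Nora leaves no path between Eve and Nora: the component count goes from 1 to 2. So it is a bridge.

Yes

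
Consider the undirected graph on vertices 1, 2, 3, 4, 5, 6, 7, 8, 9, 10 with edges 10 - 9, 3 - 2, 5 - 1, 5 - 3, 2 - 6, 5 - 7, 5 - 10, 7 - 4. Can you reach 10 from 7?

Yes

From 7 we can reach 1, 2, 3, 4, 5, 6, 7, 9, 10, which includes 10.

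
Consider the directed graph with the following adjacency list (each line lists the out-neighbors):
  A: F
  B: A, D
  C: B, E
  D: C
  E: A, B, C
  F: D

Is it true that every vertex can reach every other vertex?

Yes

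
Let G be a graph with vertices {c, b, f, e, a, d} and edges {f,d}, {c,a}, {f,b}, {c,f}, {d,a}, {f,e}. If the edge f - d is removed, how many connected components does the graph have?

f and d are still connected via f-c-a-d, so the component count stays at 1.

1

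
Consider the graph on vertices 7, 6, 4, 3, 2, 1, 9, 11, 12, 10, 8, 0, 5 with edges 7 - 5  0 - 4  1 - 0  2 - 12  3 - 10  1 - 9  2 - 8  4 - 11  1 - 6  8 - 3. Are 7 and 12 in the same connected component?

No

The component containing 7 is {5, 7}, and 12 is not in it.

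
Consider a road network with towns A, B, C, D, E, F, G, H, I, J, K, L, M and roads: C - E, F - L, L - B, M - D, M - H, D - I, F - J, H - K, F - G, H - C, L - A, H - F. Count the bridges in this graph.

removing E - C disconnects E from C; removing H - F disconnects H from F; removing G - F disconnects G from F; removing J - F disconnects J from F — these are bridges.
In total 12 edges are bridges.

12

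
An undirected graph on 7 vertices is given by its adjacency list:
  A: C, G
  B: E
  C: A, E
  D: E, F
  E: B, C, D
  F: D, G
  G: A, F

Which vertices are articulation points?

E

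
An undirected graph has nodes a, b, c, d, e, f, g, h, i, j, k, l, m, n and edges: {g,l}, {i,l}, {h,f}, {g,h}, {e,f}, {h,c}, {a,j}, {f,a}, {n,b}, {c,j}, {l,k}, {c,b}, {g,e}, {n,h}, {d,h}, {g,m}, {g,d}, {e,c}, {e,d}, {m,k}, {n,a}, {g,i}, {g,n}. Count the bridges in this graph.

The edges on the cycle g-e-d-g are not bridges since each lies on that cycle.
Every edge lies on some cycle, so there are no bridges.

0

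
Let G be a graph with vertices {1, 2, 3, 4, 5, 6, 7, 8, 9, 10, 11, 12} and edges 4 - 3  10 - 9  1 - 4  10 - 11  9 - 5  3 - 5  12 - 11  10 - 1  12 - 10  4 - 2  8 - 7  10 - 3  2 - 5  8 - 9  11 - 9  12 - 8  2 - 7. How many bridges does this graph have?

The edges on the cycle 10-1-4-2-5-3-10 are not bridges since each lies on that cycle.
Every edge lies on some cycle, so there are no bridges.

0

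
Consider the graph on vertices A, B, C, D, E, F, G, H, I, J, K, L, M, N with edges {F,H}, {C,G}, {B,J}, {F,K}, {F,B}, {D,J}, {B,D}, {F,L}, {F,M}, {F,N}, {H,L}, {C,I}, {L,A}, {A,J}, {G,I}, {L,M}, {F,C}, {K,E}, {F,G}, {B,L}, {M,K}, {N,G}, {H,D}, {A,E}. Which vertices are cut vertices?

F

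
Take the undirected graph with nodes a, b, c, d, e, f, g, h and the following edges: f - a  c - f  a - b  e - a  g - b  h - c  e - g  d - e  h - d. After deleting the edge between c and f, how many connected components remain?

1

c and f are still connected via c-h-d-e-a-f, so the component count stays at 1.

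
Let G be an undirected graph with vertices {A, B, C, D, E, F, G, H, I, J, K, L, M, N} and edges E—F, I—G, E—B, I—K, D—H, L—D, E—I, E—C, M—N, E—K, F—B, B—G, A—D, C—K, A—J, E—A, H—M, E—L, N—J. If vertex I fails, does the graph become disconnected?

Deleting I leaves 1 component (was 1) (its neighbors E, G, K remain connected to each other), so I is not a cut vertex.

No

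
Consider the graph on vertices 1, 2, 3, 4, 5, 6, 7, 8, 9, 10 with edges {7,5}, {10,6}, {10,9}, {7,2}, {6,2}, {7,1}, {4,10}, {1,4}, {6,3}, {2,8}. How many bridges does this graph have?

4

The edges on the cycle 7-1-4-10-6-2-7 are not bridges since each lies on that cycle.
But removing 7—5 disconnects 7 from 5; removing 9—10 disconnects 9 from 10; removing 6—3 disconnects 6 from 3; removing 8—2 disconnects 8 from 2 — these are bridges.
That makes 4 bridges.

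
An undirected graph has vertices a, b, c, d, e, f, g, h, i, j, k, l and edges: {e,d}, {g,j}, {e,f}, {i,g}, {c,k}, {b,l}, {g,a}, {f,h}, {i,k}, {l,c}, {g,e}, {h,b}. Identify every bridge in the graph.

The edges on the cycle i-g-e-f-h-b-l-c-k-i are not bridges since each lies on that cycle.
But removing g–j disconnects g from j; removing g–a disconnects g from a; removing e–d disconnects e from d — these are bridges.

a-g, d-e, g-j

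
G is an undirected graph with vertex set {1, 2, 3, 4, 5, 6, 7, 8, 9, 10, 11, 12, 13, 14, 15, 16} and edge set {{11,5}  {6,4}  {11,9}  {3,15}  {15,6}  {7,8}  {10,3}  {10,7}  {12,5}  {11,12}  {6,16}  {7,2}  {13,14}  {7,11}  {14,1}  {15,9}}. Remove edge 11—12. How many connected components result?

11 and 12 are still connected via 11-5-12, so the component count stays at 2.

2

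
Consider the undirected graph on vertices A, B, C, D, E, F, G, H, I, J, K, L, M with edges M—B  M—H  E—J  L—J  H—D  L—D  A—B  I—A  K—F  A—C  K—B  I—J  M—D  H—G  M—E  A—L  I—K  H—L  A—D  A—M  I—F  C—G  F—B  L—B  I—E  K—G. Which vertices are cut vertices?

Removing I, for instance, still leaves 1 component. No single vertex removal increases the component count — the graph has no articulation points.

none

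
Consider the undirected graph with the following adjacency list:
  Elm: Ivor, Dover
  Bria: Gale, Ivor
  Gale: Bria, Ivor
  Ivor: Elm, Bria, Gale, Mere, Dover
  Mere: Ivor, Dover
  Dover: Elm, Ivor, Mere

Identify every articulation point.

Ivor

Removing Ivor increases the component count from 1 to 2, so Ivor is a cut vertex.
By contrast removing Dover leaves 1 component; it is not a cut vertex. No other vertex is a cut vertex either.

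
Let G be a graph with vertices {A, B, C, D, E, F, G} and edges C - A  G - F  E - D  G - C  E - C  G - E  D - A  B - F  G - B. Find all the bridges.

none

The edges on the cycle G-B-F-G are not bridges since each lies on that cycle.
Every edge lies on some cycle, so there are no bridges.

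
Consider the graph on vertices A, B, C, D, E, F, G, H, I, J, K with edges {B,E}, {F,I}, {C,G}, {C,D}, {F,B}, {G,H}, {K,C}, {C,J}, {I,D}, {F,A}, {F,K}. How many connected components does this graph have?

Starting from A we can reach A, B, C, D, E, F, G, H, I, J, K. That is one component of size 11.
Total: 1 component.

1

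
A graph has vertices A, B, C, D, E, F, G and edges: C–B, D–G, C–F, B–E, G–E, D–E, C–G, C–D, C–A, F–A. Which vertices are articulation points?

Removing C increases the component count from 1 to 2, so C is a cut vertex.
By contrast removing D leaves 1 component; it is not a cut vertex. No other vertex is a cut vertex either.

C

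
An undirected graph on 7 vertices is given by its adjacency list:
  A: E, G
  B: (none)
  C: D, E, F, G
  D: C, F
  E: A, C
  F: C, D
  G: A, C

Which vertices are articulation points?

Removing C increases the component count from 2 to 3, so C is a cut vertex.
By contrast removing E leaves 2 components; it is not a cut vertex. No other vertex is a cut vertex either.

C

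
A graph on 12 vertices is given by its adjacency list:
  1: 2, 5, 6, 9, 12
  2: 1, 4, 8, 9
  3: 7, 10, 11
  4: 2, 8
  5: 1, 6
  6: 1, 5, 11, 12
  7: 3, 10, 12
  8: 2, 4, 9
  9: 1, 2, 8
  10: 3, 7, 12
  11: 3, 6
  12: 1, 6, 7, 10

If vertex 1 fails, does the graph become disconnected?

Yes

Deleting 1 raises the number of components from 1 to 2, so 1 is a cut vertex.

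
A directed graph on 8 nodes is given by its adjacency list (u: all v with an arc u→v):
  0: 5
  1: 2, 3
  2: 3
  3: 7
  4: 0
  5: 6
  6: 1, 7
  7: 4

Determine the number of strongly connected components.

1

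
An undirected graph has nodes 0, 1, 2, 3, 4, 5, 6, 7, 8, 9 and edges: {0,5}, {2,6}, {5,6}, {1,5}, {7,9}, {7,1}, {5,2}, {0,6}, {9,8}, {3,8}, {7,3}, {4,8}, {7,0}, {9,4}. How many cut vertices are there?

Removing 7 increases the component count from 1 to 2, so 7 is a cut vertex.
By contrast removing 3 leaves 1 component; it is not a cut vertex. No other vertex is a cut vertex either.

1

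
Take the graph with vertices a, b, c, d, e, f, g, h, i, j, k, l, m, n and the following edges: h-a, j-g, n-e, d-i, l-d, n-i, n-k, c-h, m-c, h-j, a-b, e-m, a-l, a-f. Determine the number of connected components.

1

Starting from a we can reach a, b, c, d, e, f, g, h, i, j, k, l, m, n. That is one component of size 14.
Total: 1 component.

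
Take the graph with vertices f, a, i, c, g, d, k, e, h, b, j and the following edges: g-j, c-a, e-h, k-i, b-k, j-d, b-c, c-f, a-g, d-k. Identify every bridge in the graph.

The edges on the cycle b-c-a-g-j-d-k-b are not bridges since each lies on that cycle.
But removing k-i disconnects k from i; removing f-c disconnects f from c; removing e-h disconnects e from h — these are bridges.

c-f, e-h, i-k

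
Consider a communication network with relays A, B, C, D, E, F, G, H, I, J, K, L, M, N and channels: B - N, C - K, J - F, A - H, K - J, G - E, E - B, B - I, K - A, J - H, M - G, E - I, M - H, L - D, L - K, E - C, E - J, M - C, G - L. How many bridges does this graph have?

The edges on the cycle E-B-I-E are not bridges since each lies on that cycle.
But removing N - B disconnects N from B; removing D - L disconnects D from L; removing F - J disconnects F from J — these are bridges.
That makes 3 bridges.

3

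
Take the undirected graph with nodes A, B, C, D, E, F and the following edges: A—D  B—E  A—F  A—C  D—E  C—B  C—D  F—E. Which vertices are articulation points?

none

Removing F, for instance, still leaves 1 component. No single vertex removal increases the component count — the graph has no articulation points.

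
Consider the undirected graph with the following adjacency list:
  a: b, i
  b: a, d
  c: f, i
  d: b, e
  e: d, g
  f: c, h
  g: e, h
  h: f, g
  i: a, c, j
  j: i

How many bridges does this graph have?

1

The edges on the cycle a-b-d-e-g-h-f-c-i-a are not bridges since each lies on that cycle.
But removing i-j disconnects i from j — this is a bridge.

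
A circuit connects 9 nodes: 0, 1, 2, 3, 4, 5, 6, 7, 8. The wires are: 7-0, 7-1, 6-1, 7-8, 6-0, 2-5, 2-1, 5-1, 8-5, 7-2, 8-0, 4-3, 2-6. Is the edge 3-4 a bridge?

Yes

Removing 3-4 leaves no path between 3 and 4: the component count goes from 2 to 3. So it is a bridge.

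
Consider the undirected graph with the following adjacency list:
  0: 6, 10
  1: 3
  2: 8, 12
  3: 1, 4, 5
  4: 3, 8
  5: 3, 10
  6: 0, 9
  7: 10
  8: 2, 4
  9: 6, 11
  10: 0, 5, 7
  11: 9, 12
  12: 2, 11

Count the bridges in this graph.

The edges on the cycle 9-11-12-2-8-4-3-5-10-0-6-9 are not bridges since each lies on that cycle.
But removing 10-7 disconnects 10 from 7; removing 1-3 disconnects 1 from 3 — these are bridges.
That makes 2 bridges.

2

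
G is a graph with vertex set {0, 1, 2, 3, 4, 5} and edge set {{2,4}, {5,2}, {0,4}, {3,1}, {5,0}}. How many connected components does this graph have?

2

Starting from 1 we can reach 1, 3. That is one component of size 2.
Starting from 0 we can reach 0, 2, 4, 5. That is one component of size 4.
Total: 2 components.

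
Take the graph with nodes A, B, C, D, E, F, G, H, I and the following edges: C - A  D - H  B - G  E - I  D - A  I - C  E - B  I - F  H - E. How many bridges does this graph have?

3

The edges on the cycle D-H-E-I-C-A-D are not bridges since each lies on that cycle.
But removing G - B disconnects G from B; removing I - F disconnects I from F; removing E - B disconnects E from B — these are bridges.
That makes 3 bridges.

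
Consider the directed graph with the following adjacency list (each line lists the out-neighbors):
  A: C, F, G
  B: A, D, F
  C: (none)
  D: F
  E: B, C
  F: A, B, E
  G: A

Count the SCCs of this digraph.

{A, B, D, E, F, G} are all mutually reachable — one SCC of size 6.
{C} is an SCC by itself.
That gives 2 strongly connected components.

2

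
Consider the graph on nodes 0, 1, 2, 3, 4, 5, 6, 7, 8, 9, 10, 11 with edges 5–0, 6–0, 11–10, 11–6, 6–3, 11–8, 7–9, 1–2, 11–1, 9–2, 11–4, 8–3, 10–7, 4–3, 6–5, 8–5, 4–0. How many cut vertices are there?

Removing 11 increases the component count from 1 to 2, so 11 is a cut vertex.
By contrast removing 0 leaves 1 component; it is not a cut vertex. No other vertex is a cut vertex either.

1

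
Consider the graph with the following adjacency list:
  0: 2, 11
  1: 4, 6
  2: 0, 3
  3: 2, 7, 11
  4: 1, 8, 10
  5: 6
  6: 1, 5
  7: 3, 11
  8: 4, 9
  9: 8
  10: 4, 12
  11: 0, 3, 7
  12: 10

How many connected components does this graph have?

2

Starting from 0 we can reach 0, 2, 3, 7, 11. That is one component of size 5.
Starting from 1 we can reach 1, 4, 5, 6, 8, 9, 10, 12. That is one component of size 8.
Total: 2 components.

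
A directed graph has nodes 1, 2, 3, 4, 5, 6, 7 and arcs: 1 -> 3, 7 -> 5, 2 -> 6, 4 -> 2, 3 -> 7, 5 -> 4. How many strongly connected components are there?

{6} is an SCC by itself.
{1} is an SCC by itself.
{7} is an SCC by itself.
{4} is an SCC by itself.
{3} is an SCC by itself.
(and 2 more singleton SCCs)
That gives 7 strongly connected components.

7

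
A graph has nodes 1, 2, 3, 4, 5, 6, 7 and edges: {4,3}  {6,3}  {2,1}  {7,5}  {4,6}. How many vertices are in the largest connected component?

Starting from 1 we can reach 1, 2. That is one component of size 2.
Starting from 5 we can reach 5, 7. That is one component of size 2.
Starting from 3 we can reach 3, 4, 6. That is one component of size 3.
The largest has 3 vertices.

3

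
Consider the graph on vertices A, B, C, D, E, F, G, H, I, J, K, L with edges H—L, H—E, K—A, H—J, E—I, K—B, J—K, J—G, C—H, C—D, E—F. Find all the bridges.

removing K—B disconnects K from B; removing F—E disconnects F from E; removing A—K disconnects A from K; removing I—E disconnects I from E — these are bridges.
In total 11 edges are bridges.

A-K, B-K, C-D, C-H, E-F, E-H, E-I, G-J, H-J, H-L, J-K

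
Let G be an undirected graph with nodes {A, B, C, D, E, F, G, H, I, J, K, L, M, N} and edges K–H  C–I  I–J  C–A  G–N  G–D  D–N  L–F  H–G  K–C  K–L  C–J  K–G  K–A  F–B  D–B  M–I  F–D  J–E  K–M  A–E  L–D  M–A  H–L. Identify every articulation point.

K

Removing K increases the component count from 1 to 2, so K is a cut vertex.
By contrast removing I leaves 1 component; it is not a cut vertex. No other vertex is a cut vertex either.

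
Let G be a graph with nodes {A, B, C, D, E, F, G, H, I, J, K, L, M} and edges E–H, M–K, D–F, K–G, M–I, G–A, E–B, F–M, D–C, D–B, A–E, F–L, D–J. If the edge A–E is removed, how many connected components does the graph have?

A and E are still connected via A-G-K-M-F-D-B-E, so the component count stays at 1.

1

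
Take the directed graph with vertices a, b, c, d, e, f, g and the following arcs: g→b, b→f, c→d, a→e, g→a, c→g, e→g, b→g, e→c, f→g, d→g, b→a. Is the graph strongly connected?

Yes

From f we can reach every vertex (a, b, c, d, e, f, g), and every vertex can reach f (a, b, c, d, e, f, g). So the whole graph is one strongly connected component.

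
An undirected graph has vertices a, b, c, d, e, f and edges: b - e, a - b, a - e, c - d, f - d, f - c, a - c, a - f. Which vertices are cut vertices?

Removing a increases the component count from 1 to 2, so a is a cut vertex.
By contrast removing e leaves 1 component; it is not a cut vertex. No other vertex is a cut vertex either.

a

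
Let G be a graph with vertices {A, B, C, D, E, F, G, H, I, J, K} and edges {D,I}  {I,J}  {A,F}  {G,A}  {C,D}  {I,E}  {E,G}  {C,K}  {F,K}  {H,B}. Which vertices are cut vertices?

I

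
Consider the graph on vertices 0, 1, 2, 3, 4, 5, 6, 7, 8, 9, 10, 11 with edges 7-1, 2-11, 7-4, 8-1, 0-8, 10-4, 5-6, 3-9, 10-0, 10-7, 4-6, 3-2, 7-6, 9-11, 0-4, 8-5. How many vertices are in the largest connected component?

8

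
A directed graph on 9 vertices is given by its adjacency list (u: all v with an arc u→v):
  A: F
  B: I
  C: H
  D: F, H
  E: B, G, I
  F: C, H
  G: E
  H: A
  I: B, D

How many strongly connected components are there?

4

{A, C, F, H} are all mutually reachable — one SCC of size 4.
{E, G} are all mutually reachable — one SCC of size 2.
{B, I} are all mutually reachable — one SCC of size 2.
{D} is an SCC by itself.
That gives 4 strongly connected components.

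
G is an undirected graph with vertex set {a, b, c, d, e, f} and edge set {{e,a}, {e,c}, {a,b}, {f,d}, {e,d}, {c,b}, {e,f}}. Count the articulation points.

1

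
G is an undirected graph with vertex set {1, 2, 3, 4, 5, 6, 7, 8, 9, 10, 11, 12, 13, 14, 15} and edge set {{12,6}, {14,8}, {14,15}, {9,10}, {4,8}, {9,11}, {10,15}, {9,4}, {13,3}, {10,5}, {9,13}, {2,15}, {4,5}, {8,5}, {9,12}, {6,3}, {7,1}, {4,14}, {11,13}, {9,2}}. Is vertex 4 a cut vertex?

No

Deleting 4 leaves 2 components (was 2), so 4 is not a cut vertex.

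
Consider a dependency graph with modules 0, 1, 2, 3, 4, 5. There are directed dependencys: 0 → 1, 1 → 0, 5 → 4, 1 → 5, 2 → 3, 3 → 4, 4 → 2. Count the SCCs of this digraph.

3

{2, 3, 4} are all mutually reachable — one SCC of size 3.
{0, 1} are all mutually reachable — one SCC of size 2.
{5} is an SCC by itself.
That gives 3 strongly connected components.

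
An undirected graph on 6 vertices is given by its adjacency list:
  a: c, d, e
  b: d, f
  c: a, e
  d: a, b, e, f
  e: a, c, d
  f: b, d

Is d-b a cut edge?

After removing d-b, the path d-f-b still connects them, so the edge is not a bridge.

No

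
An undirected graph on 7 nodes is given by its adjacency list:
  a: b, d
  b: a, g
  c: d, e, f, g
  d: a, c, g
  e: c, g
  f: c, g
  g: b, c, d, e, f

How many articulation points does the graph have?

0

Removing c, for instance, still leaves 1 component. No single vertex removal increases the component count — the graph has no articulation points.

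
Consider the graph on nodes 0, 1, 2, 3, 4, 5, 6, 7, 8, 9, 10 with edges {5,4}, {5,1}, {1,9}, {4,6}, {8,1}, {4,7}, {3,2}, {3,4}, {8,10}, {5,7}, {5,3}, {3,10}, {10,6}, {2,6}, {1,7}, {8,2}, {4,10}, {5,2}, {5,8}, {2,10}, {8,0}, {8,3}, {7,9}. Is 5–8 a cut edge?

After removing 5–8, the path 5-1-8 still connects them, so the edge is not a bridge.

No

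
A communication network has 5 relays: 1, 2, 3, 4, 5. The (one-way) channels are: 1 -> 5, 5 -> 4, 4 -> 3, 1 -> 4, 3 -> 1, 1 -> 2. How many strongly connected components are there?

{1, 3, 4, 5} are all mutually reachable — one SCC of size 4.
{2} is an SCC by itself.
That gives 2 strongly connected components.

2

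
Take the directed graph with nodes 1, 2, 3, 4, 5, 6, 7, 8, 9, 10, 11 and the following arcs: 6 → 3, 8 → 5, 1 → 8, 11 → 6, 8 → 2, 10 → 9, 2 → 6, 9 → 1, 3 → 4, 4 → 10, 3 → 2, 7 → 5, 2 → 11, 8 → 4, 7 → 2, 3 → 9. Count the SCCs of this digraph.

{1, 2, 3, 4, 6, 8, 9, 10, 11} are all mutually reachable — one SCC of size 9.
{7} is an SCC by itself.
{5} is an SCC by itself.
That gives 3 strongly connected components.

3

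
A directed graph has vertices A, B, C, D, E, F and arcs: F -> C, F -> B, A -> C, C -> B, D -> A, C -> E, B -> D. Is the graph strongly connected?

No

There is no directed path from D to F, so the graph is not strongly connected.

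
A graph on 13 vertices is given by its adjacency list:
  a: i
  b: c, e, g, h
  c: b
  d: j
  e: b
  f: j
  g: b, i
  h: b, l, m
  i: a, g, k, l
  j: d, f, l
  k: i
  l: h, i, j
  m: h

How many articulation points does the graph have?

Removing b increases the component count from 1 to 3, so b is a cut vertex.
Removing h increases the component count from 1 to 2, so h is a cut vertex.
Removing i increases the component count from 1 to 3, so i is a cut vertex.
Likewise j, l are cut vertices.
By contrast removing k leaves 1 component; it is not a cut vertex. No other vertex is a cut vertex either.

5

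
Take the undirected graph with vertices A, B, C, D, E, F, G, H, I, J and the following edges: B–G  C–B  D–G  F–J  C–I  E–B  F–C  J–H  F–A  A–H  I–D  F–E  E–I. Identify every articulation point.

F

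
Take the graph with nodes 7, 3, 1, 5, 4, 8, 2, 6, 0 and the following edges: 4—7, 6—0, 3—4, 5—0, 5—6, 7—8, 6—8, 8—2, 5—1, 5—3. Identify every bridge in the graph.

The edges on the cycle 5-3-4-7-8-6-5 are not bridges since each lies on that cycle.
But removing 2—8 disconnects 2 from 8; removing 5—1 disconnects 5 from 1 — these are bridges.

1-5, 2-8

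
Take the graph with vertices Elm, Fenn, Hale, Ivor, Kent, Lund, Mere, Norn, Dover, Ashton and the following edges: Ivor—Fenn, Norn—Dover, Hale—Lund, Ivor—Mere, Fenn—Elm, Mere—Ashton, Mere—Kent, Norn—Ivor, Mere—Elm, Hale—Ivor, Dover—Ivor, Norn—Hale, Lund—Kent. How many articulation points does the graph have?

Removing Mere increases the component count from 1 to 2, so Mere is a cut vertex.
By contrast removing Ashton leaves 1 component; it is not a cut vertex. No other vertex is a cut vertex either.

1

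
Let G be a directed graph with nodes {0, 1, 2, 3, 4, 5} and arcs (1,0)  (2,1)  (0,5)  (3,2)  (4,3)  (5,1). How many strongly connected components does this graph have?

{0, 1, 5} are all mutually reachable — one SCC of size 3.
{4} is an SCC by itself.
{3} is an SCC by itself.
{2} is an SCC by itself.
That gives 4 strongly connected components.

4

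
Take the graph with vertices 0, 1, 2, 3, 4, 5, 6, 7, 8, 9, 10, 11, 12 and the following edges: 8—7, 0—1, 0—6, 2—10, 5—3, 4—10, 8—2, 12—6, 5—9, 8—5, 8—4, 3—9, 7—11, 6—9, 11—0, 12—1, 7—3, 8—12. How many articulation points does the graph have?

1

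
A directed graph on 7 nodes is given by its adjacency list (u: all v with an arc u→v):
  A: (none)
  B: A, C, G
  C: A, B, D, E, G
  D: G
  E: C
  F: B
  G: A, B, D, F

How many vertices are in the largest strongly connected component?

{B, C, D, E, F, G} are all mutually reachable — one SCC of size 6.
{A} is an SCC by itself.
The largest has 6 vertices.

6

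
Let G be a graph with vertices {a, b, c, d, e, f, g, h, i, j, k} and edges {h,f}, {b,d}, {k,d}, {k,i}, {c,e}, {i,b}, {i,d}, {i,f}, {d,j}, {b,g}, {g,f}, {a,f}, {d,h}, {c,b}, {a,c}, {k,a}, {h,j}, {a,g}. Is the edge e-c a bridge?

Removing e-c leaves no path between e and c: the component count goes from 1 to 2. So it is a bridge.

Yes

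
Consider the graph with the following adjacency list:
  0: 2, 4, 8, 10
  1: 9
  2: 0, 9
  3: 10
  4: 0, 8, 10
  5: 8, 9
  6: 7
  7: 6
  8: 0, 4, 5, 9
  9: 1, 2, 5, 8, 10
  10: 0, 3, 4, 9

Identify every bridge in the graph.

The edges on the cycle 9-10-4-0-2-9 are not bridges since each lies on that cycle.
But removing 1-9 disconnects 1 from 9; removing 6-7 disconnects 6 from 7; removing 10-3 disconnects 10 from 3 — these are bridges.

1-9, 10-3, 6-7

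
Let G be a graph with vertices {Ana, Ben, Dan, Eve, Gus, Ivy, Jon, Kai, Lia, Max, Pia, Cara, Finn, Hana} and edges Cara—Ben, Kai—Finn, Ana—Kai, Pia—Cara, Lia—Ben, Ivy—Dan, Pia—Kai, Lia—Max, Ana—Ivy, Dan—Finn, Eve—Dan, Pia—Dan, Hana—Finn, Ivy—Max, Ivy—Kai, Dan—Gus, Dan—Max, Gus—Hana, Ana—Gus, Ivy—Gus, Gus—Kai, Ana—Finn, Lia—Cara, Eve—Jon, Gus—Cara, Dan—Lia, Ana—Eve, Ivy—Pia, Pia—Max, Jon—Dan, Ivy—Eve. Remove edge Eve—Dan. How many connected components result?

1

Eve and Dan are still connected via Eve-Ivy-Dan, so the component count stays at 1.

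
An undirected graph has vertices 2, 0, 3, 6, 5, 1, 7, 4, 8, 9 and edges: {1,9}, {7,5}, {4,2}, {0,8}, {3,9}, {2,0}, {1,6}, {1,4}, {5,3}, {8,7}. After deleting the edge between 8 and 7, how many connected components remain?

1

8 and 7 are still connected via 8-0-2-4-1-9-3-5-7, so the component count stays at 1.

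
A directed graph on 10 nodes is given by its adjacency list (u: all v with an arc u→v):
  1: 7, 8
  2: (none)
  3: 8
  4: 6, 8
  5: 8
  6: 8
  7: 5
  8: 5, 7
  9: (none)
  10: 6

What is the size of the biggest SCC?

3

{5, 7, 8} are all mutually reachable — one SCC of size 3.
{10} is an SCC by itself.
{9} is an SCC by itself.
{1} is an SCC by itself.
{2} is an SCC by itself.
(and 3 more singleton SCCs)
The largest has 3 vertices.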